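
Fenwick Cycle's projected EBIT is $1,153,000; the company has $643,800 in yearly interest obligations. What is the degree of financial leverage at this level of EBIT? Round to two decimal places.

2.26

Annual interest charges come to $643,800.00.
Degree of financial leverage = EBIT / (EBIT − interest) = $1,153,000 / $509,200.00 = 2.2643.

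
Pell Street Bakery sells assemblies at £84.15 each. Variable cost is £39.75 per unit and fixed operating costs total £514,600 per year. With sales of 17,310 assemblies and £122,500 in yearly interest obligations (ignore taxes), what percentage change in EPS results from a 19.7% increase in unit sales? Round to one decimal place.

Total contribution margin = 17,310 × £44.40 = £768,564.00.
EBIT = £768,564.00 − £514,600 = £253,964.00.
After interest of £122,500.00, pre-tax earnings = £131,464.00.
DCL = total CM / (EBIT − I) = £768,564.00 / £131,464.00 = 5.8462.
EPS therefore changes by 5.8462 × (+19.7%) = +115.2%.

+115.2%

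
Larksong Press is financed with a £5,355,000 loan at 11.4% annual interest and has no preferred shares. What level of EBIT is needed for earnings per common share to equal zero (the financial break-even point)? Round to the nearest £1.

£610,470

Annual interest = 11.4% × £5,355,000 = £610,470.00.
Without preferred stock the financial break-even is simply EBIT = interest = £610,470.00.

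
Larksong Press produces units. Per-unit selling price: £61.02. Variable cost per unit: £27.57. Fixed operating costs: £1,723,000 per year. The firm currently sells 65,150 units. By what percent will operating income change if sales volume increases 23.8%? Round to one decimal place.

Total contribution margin = 65,150 × £33.45 = £2,179,267.50.
EBIT = £2,179,267.50 − £1,723,000 = £456,267.50.
Degree of operating leverage = £2,179,267.50 / £456,267.50 = 4.7763.
%ΔEBIT = DOL × %ΔSales = 4.7763 × +23.8% = +113.7%.

+113.7%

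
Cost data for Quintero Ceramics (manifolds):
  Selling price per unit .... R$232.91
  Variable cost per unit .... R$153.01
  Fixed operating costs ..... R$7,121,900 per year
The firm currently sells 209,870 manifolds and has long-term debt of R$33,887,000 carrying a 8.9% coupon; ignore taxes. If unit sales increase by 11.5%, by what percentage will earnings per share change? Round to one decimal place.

+29.1%

Total contribution margin = 209,870 × R$79.90 = R$16,768,613.00.
EBIT = R$16,768,613.00 − R$7,121,900 = R$9,646,713.00.
After interest of R$3,015,943.00, pre-tax earnings = R$6,630,770.00.
Degree of combined leverage = contribution ÷ (EBIT − I) = R$16,768,613.00 ÷ R$6,630,770.00 = 2.5289.
%ΔEPS = DCL × %ΔSales = 2.5289 × +11.5% = +29.1%.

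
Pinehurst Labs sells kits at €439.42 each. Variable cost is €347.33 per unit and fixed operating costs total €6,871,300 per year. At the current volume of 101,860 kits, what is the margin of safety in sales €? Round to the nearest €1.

Unit CM = price − variable cost = €439.42 − €347.33 = €92.09. Break-even units = €6,871,300 ÷ €92.09 = 74,615.05; break-even revenue = 74,615.05 × €439.42 = €32,787,345.49.
Current sales = 101,860 × €439.42 = €44,759,321.20.
Margin of safety = €44,759,321.20 − €32,787,345.49 = €11,971,976.

€11,971,976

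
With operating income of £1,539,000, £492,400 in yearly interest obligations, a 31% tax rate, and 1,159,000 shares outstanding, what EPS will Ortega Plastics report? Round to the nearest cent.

£0.62

Pre-tax income = £1,539,000 − £492,400.00 = £1,046,600.00.
Net income = £1,046,600.00 × (1 − 0.31) = £722,154.00.
Per share: £722,154.00 / 1,159,000 shares = £0.62.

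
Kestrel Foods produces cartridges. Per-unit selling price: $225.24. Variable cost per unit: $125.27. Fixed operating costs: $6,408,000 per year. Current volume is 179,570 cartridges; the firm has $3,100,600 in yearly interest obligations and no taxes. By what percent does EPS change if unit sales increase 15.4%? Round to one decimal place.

+32.7%

Total contribution margin = 179,570 × $99.97 = $17,951,612.90.
Operating income = contribution − fixed costs = $17,951,612.90 − $6,408,000 = $11,543,612.90.
After interest of $3,100,600.00, pre-tax earnings = $8,443,012.90.
DCL = total CM / (EBIT − I) = $17,951,612.90 / $8,443,012.90 = 2.1262.
EPS therefore changes by 2.1262 × (+15.4%) = +32.7%.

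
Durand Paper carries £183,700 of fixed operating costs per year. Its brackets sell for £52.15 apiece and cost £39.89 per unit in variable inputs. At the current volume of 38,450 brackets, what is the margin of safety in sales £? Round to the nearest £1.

Each unit contributes £52.15 − £39.89 = £12.26. Break-even units = £183,700 ÷ £12.26 = 14,983.69; break-even revenue = 14,983.69 × £52.15 = £781,399.27.
Current sales = 38,450 × £52.15 = £2,005,167.50.
Margin of safety = £2,005,167.50 − £781,399.27 = £1,223,768.

£1,223,768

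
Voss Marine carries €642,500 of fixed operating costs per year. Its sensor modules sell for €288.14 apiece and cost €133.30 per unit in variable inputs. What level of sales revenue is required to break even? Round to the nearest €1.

€1,195,621

Contribution margin per unit = €288.14 − €133.30 = €154.84, a CM ratio of €154.84 ÷ €288.14 = 0.5374.
Break-even sales = FC ÷ CM ratio = €642,500 × €288.14 / €154.84 = €1,195,621.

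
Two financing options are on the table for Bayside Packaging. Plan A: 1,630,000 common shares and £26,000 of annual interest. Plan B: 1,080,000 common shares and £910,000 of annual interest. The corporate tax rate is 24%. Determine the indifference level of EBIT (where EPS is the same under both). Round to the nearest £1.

Set EPS_A = EPS_B: (EBIT − £26,000)(1 − 0.24) ÷ 1,630,000 = (EBIT − £910,000)(1 − 0.24) ÷ 1,080,000.
Cancelling (1 − t) and cross-multiplying: 1,080,000·(EBIT − 26,000) = 1,630,000·(EBIT − 910,000).
Solving, EBIT = (910,000·1,630,000 − 26,000·1,080,000) / (1,630,000 − 1,080,000) = 1,455,220,000,000 / 550,000 = 2,645,854.55.

£2,645,855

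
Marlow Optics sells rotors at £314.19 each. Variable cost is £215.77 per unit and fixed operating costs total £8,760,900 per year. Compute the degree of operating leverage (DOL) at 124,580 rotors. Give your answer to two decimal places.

Total contribution margin = 124,580 × £98.42 = £12,261,163.60.
Subtracting fixed costs: EBIT = £12,261,163.60 − £8,760,900 = £3,500,263.60.
DOL = contribution ÷ EBIT = £12,261,163.60 ÷ £3,500,263.60 = 3.5029.

3.50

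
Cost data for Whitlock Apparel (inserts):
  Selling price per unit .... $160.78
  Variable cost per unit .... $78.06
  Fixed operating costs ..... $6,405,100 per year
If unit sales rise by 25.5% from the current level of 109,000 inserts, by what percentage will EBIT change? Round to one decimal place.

At 109,000 units, contribution = 109,000 × $82.72 = $9,016,480.00.
Subtracting fixed costs: EBIT = $9,016,480.00 − $6,405,100 = $2,611,380.00.
DOL = contribution ÷ EBIT = $9,016,480.00 ÷ $2,611,380.00 = 3.4528.
%ΔEBIT = DOL × %ΔSales = 3.4528 × +25.5% = +88.0%.

+88.0%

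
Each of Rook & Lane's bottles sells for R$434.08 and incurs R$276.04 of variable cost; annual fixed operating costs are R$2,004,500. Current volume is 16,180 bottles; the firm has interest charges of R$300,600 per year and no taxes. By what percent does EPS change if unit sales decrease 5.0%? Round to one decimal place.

-50.7%

Total contribution margin = 16,180 × R$158.04 = R$2,557,087.20.
Operating income = contribution − fixed costs = R$2,557,087.20 − R$2,004,500 = R$552,587.20.
Interest = R$300,600.00, so EBIT − I = R$251,987.20.
DCL = total CM / (EBIT − I) = R$2,557,087.20 / R$251,987.20 = 10.1477.
EPS therefore changes by 10.1477 × (-5.0%) = -50.7%.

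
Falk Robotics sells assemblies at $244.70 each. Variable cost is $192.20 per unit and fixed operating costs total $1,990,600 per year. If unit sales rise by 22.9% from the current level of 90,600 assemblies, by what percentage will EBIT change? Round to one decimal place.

Contribution at this volume is 90,600 × $52.50 = $4,756,500.00.
Subtracting fixed costs: EBIT = $4,756,500.00 − $1,990,600 = $2,765,900.00.
So DOL = total CM / EBIT = $4,756,500.00 / $2,765,900.00 = 1.7197.
%ΔEBIT = DOL × %ΔSales = 1.7197 × +22.9% = +39.4%.

+39.4%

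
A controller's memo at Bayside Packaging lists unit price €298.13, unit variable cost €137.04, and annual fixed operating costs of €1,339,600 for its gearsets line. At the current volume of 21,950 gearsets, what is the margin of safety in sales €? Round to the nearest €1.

€4,064,750

Contribution margin per unit = €298.13 − €137.04 = €161.09. Break-even units = €1,339,600 ÷ €161.09 = 8,315.85; break-even revenue = 8,315.85 × €298.13 = €2,479,203.85.
Current sales = 21,950 × €298.13 = €6,543,953.50.
Margin of safety = €6,543,953.50 − €2,479,203.85 = €4,064,750.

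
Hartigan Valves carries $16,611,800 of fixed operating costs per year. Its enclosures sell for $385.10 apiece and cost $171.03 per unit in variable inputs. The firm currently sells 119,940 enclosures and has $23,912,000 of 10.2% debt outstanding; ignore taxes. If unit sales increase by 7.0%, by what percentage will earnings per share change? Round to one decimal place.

At 119,940 units, contribution = 119,940 × $214.07 = $25,675,555.80.
EBIT = $25,675,555.80 − $16,611,800 = $9,063,755.80.
After interest of $2,439,024.00, pre-tax earnings = $6,624,731.80.
DCL = total CM / (EBIT − I) = $25,675,555.80 / $6,624,731.80 = 3.8757.
%ΔEPS = DCL × %ΔSales = 3.8757 × +7.0% = +27.1%.

+27.1%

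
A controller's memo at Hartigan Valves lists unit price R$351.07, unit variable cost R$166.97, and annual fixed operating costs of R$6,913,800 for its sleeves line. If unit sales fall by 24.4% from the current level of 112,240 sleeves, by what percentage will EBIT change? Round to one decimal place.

-36.7%

At 112,240 units, contribution = 112,240 × R$184.10 = R$20,663,384.00.
EBIT = R$20,663,384.00 − R$6,913,800 = R$13,749,584.00.
So DOL = total CM / EBIT = R$20,663,384.00 / R$13,749,584.00 = 1.5028.
So EBIT moves 1.5028 × (-24.4%) = -36.7%.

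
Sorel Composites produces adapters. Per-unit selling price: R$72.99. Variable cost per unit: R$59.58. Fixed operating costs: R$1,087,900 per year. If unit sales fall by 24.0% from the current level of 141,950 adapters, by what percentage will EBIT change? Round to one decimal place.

-56.0%

At 141,950 units, contribution = 141,950 × R$13.41 = R$1,903,549.50.
Subtracting fixed costs: EBIT = R$1,903,549.50 − R$1,087,900 = R$815,649.50.
DOL = contribution ÷ EBIT = R$1,903,549.50 ÷ R$815,649.50 = 2.3338.
Operating income changes by 2.3338 × -24.0% = -56.0%.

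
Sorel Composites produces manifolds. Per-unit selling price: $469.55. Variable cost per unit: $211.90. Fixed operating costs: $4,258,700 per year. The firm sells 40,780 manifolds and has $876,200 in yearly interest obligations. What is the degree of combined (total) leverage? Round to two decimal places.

1.96

Total contribution margin = 40,780 × $257.65 = $10,506,967.00.
Subtracting fixed costs: EBIT = $10,506,967.00 − $4,258,700 = $6,248,267.00. Interest = $876,200.00.
DOL = $10,506,967.00 ÷ $6,248,267.00 = 1.6816; DFL = $6,248,267.00 ÷ $5,372,067.00 = 1.1631.
Combined leverage = 1.6816 × 1.1631 = 1.9559.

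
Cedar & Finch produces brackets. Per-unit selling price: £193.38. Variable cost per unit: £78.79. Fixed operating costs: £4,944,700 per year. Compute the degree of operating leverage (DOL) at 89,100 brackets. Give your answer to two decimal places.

Contribution at this volume is 89,100 × £114.59 = £10,209,969.00.
Subtracting fixed costs: EBIT = £10,209,969.00 − £4,944,700 = £5,265,269.00.
So DOL = total CM / EBIT = £10,209,969.00 / £5,265,269.00 = 1.9391.

1.94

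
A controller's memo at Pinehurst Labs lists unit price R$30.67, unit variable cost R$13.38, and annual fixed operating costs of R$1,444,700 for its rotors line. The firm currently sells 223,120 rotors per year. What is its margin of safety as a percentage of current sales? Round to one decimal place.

Contribution margin per unit = R$30.67 − R$13.38 = R$17.29. Break-even units = R$1,444,700 ÷ R$17.29 = 83,556.97; break-even revenue = 83,556.97 × R$30.67 = R$2,562,692.25.
Current sales = 223,120 × R$30.67 = R$6,843,090.40.
Margin of safety = (R$6,843,090.40 − R$2,562,692.25) ÷ R$6,843,090.40 = 62.6%.

62.6%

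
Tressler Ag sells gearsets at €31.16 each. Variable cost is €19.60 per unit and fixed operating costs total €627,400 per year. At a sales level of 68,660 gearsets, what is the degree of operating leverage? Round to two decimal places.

Total contribution margin = 68,660 × €11.56 = €793,709.60.
EBIT = €793,709.60 − €627,400 = €166,309.60.
Degree of operating leverage = €793,709.60 / €166,309.60 = 4.7725.

4.77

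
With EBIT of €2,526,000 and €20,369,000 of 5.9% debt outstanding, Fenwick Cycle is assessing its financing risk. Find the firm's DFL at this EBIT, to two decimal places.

Annual interest charges come to €1,201,771.00.
DFL = EBIT ÷ (EBIT − I) = €2,526,000 ÷ (€2,526,000 − €1,201,771.00) = €2,526,000 ÷ €1,324,229.00 = 1.9075.

1.91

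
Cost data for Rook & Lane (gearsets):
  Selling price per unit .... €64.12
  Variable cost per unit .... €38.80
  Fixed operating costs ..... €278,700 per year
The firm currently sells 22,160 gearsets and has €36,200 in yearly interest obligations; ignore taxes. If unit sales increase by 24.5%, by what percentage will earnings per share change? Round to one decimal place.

+55.8%

At 22,160 units, contribution = 22,160 × €25.32 = €561,091.20.
Operating income = contribution − fixed costs = €561,091.20 − €278,700 = €282,391.20.
Interest = €36,200.00, so EBIT − I = €246,191.20.
Degree of combined leverage = contribution ÷ (EBIT − I) = €561,091.20 ÷ €246,191.20 = 2.2791.
%ΔEPS = DCL × %ΔSales = 2.2791 × +24.5% = +55.8%.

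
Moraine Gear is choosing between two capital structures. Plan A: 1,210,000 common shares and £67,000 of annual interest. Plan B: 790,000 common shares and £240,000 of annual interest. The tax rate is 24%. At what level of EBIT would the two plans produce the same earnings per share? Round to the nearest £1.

Set EPS_A = EPS_B: (EBIT − £67,000)(1 − 0.24) ÷ 1,210,000 = (EBIT − £240,000)(1 − 0.24) ÷ 790,000.
Cancelling (1 − t) and cross-multiplying: 790,000·(EBIT − 67,000) = 1,210,000·(EBIT − 240,000).
Solving, EBIT = (240,000·1,210,000 − 67,000·790,000) / (1,210,000 − 790,000) = 237,470,000,000 / 420,000 = 565,404.76.

£565,405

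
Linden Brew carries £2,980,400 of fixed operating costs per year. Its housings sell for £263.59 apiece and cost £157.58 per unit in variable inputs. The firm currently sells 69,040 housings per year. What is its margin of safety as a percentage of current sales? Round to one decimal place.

Contribution margin per unit = £263.59 − £157.58 = £106.01. Break-even units = £2,980,400 ÷ £106.01 = 28,114.33; break-even revenue = 28,114.33 × £263.59 = £7,410,655.94.
Actual sales revenue = 69,040 × £263.59 = £18,198,253.60.
Margin of safety = (£18,198,253.60 − £7,410,655.94) ÷ £18,198,253.60 = 59.3%.

59.3%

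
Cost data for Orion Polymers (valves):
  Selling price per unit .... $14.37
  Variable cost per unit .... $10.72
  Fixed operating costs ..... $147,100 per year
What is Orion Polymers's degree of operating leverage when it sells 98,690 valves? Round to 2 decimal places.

Total contribution margin = 98,690 × $3.65 = $360,218.50.
Subtracting fixed costs: EBIT = $360,218.50 − $147,100 = $213,118.50.
Degree of operating leverage = $360,218.50 / $213,118.50 = 1.6902.

1.69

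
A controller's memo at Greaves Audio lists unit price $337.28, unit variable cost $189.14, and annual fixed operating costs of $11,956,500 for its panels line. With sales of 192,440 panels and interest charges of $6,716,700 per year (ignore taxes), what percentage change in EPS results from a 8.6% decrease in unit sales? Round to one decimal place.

-24.9%

Total contribution margin = 192,440 × $148.14 = $28,508,061.60.
EBIT = $28,508,061.60 − $11,956,500 = $16,551,561.60.
Interest = $6,716,700.00, so EBIT − I = $9,834,861.60.
DCL = total CM / (EBIT − I) = $28,508,061.60 / $9,834,861.60 = 2.8987.
EPS therefore changes by 2.8987 × (-8.6%) = -24.9%.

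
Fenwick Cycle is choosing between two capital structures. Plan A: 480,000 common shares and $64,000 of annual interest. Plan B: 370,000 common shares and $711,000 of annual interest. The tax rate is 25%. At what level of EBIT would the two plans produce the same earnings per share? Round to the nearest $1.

Set EPS_A = EPS_B: (EBIT − $64,000)(1 − 0.25) ÷ 480,000 = (EBIT − $711,000)(1 − 0.25) ÷ 370,000.
The (1 − t) factor cancels: (EBIT − 64,000) × 370,000 = (EBIT − 711,000) × 480,000.
EBIT × (480,000 − 370,000) = 711,000 × 480,000 − 64,000 × 370,000 = 317,600,000,000, so EBIT = 317,600,000,000 ÷ 110,000 = 2,887,272.73.

$2,887,273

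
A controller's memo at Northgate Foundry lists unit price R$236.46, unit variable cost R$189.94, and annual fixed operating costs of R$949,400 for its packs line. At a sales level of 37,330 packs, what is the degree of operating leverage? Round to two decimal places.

Total contribution margin = 37,330 × R$46.52 = R$1,736,591.60.
Subtracting fixed costs: EBIT = R$1,736,591.60 − R$949,400 = R$787,191.60.
DOL = contribution ÷ EBIT = R$1,736,591.60 ÷ R$787,191.60 = 2.2061.

2.21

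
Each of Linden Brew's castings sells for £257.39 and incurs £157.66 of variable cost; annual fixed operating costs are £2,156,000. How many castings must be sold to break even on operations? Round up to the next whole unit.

Each unit contributes £257.39 − £157.66 = £99.73.
Break-even Q = £2,156,000 / £99.73 = 21,618.37 → 21,619 castings.

21,619 castings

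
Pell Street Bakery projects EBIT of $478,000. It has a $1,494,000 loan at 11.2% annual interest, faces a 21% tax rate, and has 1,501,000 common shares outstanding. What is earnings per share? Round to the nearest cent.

Pre-tax income = $478,000 − $167,328.00 = $310,672.00.
Net income = $310,672.00 × (1 − 0.21) = $245,430.88.
Per share: $245,430.88 / 1,501,000 shares = $0.16.

$0.16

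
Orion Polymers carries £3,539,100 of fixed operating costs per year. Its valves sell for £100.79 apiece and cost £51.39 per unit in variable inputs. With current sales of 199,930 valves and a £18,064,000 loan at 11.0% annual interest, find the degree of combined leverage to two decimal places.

At 199,930 units, contribution = 199,930 × £49.40 = £9,876,542.00.
EBIT = £9,876,542.00 − £3,539,100 = £6,337,442.00. Interest = £1,987,040.00.
DOL = £9,876,542.00 ÷ £6,337,442.00 = 1.5584; DFL = £6,337,442.00 ÷ £4,350,402.00 = 1.4567.
DCL = DOL × DFL = 1.5584 × 1.4567 = 2.2701.

2.27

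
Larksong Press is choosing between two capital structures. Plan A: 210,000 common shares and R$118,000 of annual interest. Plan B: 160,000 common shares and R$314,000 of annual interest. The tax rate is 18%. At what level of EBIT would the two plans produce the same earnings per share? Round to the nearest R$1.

R$941,200

Set EPS_A = EPS_B: (EBIT − R$118,000)(1 − 0.18) ÷ 210,000 = (EBIT − R$314,000)(1 − 0.18) ÷ 160,000.
Cancelling (1 − t) and cross-multiplying: 160,000·(EBIT − 118,000) = 210,000·(EBIT − 314,000).
Solving, EBIT = (314,000·210,000 − 118,000·160,000) / (210,000 − 160,000) = 47,060,000,000 / 50,000 = 941,200.00.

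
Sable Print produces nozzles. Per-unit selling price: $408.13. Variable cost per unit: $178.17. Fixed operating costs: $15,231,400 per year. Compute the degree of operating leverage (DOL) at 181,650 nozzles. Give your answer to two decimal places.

1.57

At 181,650 units, contribution = 181,650 × $229.96 = $41,772,234.00.
EBIT = $41,772,234.00 − $15,231,400 = $26,540,834.00.
So DOL = total CM / EBIT = $41,772,234.00 / $26,540,834.00 = 1.5739.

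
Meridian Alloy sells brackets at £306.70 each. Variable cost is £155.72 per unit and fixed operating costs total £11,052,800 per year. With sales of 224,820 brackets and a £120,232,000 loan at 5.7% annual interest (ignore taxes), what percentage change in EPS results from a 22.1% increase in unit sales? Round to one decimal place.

+46.8%

Contribution at this volume is 224,820 × £150.98 = £33,943,323.60.
Subtracting fixed costs: EBIT = £33,943,323.60 − £11,052,800 = £22,890,523.60.
Interest = £6,853,224.00, so EBIT − I = £16,037,299.60.
Degree of combined leverage = contribution ÷ (EBIT − I) = £33,943,323.60 ÷ £16,037,299.60 = 2.1165.
%ΔEPS = DCL × %ΔSales = 2.1165 × +22.1% = +46.8%.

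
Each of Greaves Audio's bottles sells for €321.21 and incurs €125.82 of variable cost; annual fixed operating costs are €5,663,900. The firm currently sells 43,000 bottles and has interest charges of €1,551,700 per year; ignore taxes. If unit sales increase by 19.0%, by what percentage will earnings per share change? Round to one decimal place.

Contribution at this volume is 43,000 × €195.39 = €8,401,770.00.
Operating income = contribution − fixed costs = €8,401,770.00 − €5,663,900 = €2,737,870.00.
After interest of €1,551,700.00, pre-tax earnings = €1,186,170.00.
DCL = total CM / (EBIT − I) = €8,401,770.00 / €1,186,170.00 = 7.0831.
%ΔEPS = DCL × %ΔSales = 7.0831 × +19.0% = +134.6%.

+134.6%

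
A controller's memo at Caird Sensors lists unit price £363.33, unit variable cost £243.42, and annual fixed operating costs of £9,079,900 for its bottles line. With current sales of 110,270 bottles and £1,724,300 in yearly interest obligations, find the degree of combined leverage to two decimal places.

Contribution at this volume is 110,270 × £119.91 = £13,222,475.70.
Subtracting fixed costs: EBIT = £13,222,475.70 − £9,079,900 = £4,142,575.70. Interest = £1,724,300.00.
DOL = £13,222,475.70 ÷ £4,142,575.70 = 3.1918; DFL = £4,142,575.70 ÷ £2,418,275.70 = 1.7130.
Combined leverage = 3.1918 × 1.7130 = 5.4676.

5.47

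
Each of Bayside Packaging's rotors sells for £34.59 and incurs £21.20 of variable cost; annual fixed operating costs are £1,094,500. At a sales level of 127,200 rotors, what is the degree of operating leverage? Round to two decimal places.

2.80

Total contribution margin = 127,200 × £13.39 = £1,703,208.00.
Subtracting fixed costs: EBIT = £1,703,208.00 − £1,094,500 = £608,708.00.
So DOL = total CM / EBIT = £1,703,208.00 / £608,708.00 = 2.7981.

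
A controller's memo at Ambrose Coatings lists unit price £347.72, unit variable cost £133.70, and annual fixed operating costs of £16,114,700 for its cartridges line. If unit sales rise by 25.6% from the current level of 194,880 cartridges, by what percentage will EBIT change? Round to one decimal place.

At 194,880 units, contribution = 194,880 × £214.02 = £41,708,217.60.
EBIT = £41,708,217.60 − £16,114,700 = £25,593,517.60.
DOL = contribution ÷ EBIT = £41,708,217.60 ÷ £25,593,517.60 = 1.6296.
So EBIT moves 1.6296 × (+25.6%) = +41.7%.

+41.7%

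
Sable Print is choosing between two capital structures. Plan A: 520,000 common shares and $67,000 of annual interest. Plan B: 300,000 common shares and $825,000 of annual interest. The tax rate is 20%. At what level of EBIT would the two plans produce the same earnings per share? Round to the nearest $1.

At indifference, (EBIT − 67,000)(1 − t)/520,000 = (EBIT − 825,000)(1 − t)/300,000.
Cancelling (1 − t) and cross-multiplying: 300,000·(EBIT − 67,000) = 520,000·(EBIT − 825,000).
Solving, EBIT = (825,000·520,000 − 67,000·300,000) / (520,000 − 300,000) = 408,900,000,000 / 220,000 = 1,858,636.36.

$1,858,636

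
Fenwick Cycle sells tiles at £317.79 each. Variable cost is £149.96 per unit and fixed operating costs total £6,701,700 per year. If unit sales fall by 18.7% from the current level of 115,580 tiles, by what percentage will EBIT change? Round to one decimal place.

Total contribution margin = 115,580 × £167.83 = £19,397,791.40.
Operating income = contribution − fixed costs = £19,397,791.40 − £6,701,700 = £12,696,091.40.
DOL = contribution ÷ EBIT = £19,397,791.40 ÷ £12,696,091.40 = 1.5279.
%ΔEBIT = DOL × %ΔSales = 1.5279 × -18.7% = -28.6%.

-28.6%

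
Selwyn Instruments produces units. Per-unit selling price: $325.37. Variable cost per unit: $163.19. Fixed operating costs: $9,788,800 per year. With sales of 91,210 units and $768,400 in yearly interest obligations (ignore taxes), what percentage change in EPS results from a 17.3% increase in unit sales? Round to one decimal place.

At 91,210 units, contribution = 91,210 × $162.18 = $14,792,437.80.
Operating income = contribution − fixed costs = $14,792,437.80 − $9,788,800 = $5,003,637.80.
After interest of $768,400.00, pre-tax earnings = $4,235,237.80.
Degree of combined leverage = contribution ÷ (EBIT − I) = $14,792,437.80 ÷ $4,235,237.80 = 3.4927.
EPS therefore changes by 3.4927 × (+17.3%) = +60.4%.

+60.4%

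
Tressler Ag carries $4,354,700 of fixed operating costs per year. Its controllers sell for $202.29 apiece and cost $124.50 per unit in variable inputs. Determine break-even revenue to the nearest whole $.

$11,324,235

CM per unit = $202.29 − $124.50 = $77.79; CM ratio = $77.79 / $202.29 = 0.3845.
Break-even sales = FC ÷ CM ratio = $4,354,700 × $202.29 / $77.79 = $11,324,235.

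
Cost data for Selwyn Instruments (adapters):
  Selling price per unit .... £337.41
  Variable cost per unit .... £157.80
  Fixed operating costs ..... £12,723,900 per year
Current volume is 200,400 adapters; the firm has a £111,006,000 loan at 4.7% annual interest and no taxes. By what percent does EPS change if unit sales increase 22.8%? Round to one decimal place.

+45.5%

At 200,400 units, contribution = 200,400 × £179.61 = £35,993,844.00.
EBIT = £35,993,844.00 − £12,723,900 = £23,269,944.00.
Interest = £5,217,282.00, so EBIT − I = £18,052,662.00.
DCL = total CM / (EBIT − I) = £35,993,844.00 / £18,052,662.00 = 1.9938.
%ΔEPS = DCL × %ΔSales = 1.9938 × +22.8% = +45.5%.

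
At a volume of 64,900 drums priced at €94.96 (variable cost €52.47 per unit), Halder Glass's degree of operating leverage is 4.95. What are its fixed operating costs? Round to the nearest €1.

€2,200,510

At 64,900 units, contribution = 64,900 × €42.49 = €2,757,601.00.
Since DOL = CM ÷ EBIT, EBIT = €2,757,601.00 ÷ 4.95 = €557,091.11.
And FC = contribution − EBIT = €2,757,601.00 − €557,091.11 = €2,200,510.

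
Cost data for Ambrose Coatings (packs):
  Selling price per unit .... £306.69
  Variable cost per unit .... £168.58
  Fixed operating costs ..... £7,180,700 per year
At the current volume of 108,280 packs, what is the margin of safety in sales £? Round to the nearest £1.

£17,262,778

Contribution margin per unit = £306.69 − £168.58 = £138.11. Break-even units = £7,180,700 ÷ £138.11 = 51,992.61; break-even revenue = 51,992.61 × £306.69 = £15,945,614.97.
Current sales = 108,280 × £306.69 = £33,208,393.20.
Margin of safety = £33,208,393.20 − £15,945,614.97 = £17,262,778.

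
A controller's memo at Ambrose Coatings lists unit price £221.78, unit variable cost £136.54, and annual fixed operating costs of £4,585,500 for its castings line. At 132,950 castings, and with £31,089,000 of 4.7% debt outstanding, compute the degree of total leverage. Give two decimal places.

Contribution at this volume is 132,950 × £85.24 = £11,332,658.00.
EBIT = £11,332,658.00 − £4,585,500 = £6,747,158.00. Interest = £1,461,183.00.
DOL = £11,332,658.00 ÷ £6,747,158.00 = 1.6796; DFL = £6,747,158.00 ÷ £5,285,975.00 = 1.2764.
Combined leverage = 1.6796 × 1.2764 = 2.1438.

2.14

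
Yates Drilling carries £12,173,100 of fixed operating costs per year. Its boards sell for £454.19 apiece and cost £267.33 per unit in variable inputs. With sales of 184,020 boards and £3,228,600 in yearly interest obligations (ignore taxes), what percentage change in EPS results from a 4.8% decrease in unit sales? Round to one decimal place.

-8.7%

Contribution at this volume is 184,020 × £186.86 = £34,385,977.20.
Subtracting fixed costs: EBIT = £34,385,977.20 − £12,173,100 = £22,212,877.20.
Interest = £3,228,600.00, so EBIT − I = £18,984,277.20.
Degree of combined leverage = contribution ÷ (EBIT − I) = £34,385,977.20 ÷ £18,984,277.20 = 1.8113.
EPS therefore changes by 1.8113 × (-4.8%) = -8.7%.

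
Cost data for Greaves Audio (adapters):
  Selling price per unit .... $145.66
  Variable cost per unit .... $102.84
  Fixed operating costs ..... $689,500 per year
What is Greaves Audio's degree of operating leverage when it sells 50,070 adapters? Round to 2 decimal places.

1.47

Total contribution margin = 50,070 × $42.82 = $2,143,997.40.
Operating income = contribution − fixed costs = $2,143,997.40 − $689,500 = $1,454,497.40.
DOL = contribution ÷ EBIT = $2,143,997.40 ÷ $1,454,497.40 = 1.4740.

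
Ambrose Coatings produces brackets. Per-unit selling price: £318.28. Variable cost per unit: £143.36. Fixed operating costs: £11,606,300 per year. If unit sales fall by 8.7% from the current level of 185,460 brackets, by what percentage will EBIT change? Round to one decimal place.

Total contribution margin = 185,460 × £174.92 = £32,440,663.20.
Operating income = contribution − fixed costs = £32,440,663.20 − £11,606,300 = £20,834,363.20.
So DOL = total CM / EBIT = £32,440,663.20 / £20,834,363.20 = 1.5571.
%ΔEBIT = DOL × %ΔSales = 1.5571 × -8.7% = -13.5%.

-13.5%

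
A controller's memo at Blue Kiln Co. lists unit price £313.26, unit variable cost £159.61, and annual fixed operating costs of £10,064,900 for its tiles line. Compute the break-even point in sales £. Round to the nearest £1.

£20,520,212

CM per unit = £313.26 − £159.61 = £153.65; CM ratio = £153.65 / £313.26 = 0.4905.
Break-even sales = FC ÷ CM ratio = £10,064,900 × £313.26 / £153.65 = £20,520,212.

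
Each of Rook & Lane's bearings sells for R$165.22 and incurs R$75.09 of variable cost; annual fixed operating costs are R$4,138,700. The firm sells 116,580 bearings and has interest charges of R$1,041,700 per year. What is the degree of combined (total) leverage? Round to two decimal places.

1.97

Total contribution margin = 116,580 × R$90.13 = R$10,507,355.40.
Subtracting fixed costs: EBIT = R$10,507,355.40 − R$4,138,700 = R$6,368,655.40. Interest = R$1,041,700.00, so EBIT − I = R$5,326,955.40.
Degree of total leverage = total CM / (EBIT − interest) = R$10,507,355.40 / R$5,326,955.40 = 1.9725.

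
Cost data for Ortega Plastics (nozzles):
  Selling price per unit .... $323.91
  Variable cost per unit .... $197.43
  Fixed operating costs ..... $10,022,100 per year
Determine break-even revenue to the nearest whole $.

$25,666,180

Contribution margin per unit = $323.91 − $197.43 = $126.48, a CM ratio of $126.48 ÷ $323.91 = 0.3905.
Break-even sales = FC ÷ CM ratio = $10,022,100 × $323.91 / $126.48 = $25,666,180.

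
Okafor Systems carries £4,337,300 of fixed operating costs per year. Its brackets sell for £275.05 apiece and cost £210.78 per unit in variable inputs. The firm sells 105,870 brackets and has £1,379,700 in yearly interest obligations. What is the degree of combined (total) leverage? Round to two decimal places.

Total contribution margin = 105,870 × £64.27 = £6,804,264.90.
Subtracting fixed costs: EBIT = £6,804,264.90 − £4,337,300 = £2,466,964.90. Interest = £1,379,700.00, so EBIT − I = £1,087,264.90.
DCL = contribution ÷ (EBIT − I) = £6,804,264.90 ÷ £1,087,264.90 = 6.2581.

6.26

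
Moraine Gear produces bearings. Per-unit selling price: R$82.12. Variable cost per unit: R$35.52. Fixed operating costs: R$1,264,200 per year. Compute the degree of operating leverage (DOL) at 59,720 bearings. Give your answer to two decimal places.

At 59,720 units, contribution = 59,720 × R$46.60 = R$2,782,952.00.
Operating income = contribution − fixed costs = R$2,782,952.00 − R$1,264,200 = R$1,518,752.00.
So DOL = total CM / EBIT = R$2,782,952.00 / R$1,518,752.00 = 1.8324.

1.83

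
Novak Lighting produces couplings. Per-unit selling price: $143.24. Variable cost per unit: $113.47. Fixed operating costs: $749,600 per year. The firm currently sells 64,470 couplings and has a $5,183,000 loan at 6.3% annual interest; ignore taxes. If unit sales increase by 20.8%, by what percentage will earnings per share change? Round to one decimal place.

+47.3%

Total contribution margin = 64,470 × $29.77 = $1,919,271.90.
EBIT = $1,919,271.90 − $749,600 = $1,169,671.90.
After interest of $326,529.00, pre-tax earnings = $843,142.90.
Degree of combined leverage = contribution ÷ (EBIT − I) = $1,919,271.90 ÷ $843,142.90 = 2.2763.
EPS therefore changes by 2.2763 × (+20.8%) = +47.3%.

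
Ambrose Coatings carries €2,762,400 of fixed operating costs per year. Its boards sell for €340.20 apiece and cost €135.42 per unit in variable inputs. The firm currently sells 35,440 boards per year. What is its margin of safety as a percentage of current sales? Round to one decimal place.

61.9%

Each unit contributes €340.20 − €135.42 = €204.78. Break-even units = €2,762,400 ÷ €204.78 = 13,489.60; break-even revenue = 13,489.60 × €340.20 = €4,589,161.44.
Actual sales revenue = 35,440 × €340.20 = €12,056,688.00.
Margin of safety = (€12,056,688.00 − €4,589,161.44) ÷ €12,056,688.00 = 61.9%.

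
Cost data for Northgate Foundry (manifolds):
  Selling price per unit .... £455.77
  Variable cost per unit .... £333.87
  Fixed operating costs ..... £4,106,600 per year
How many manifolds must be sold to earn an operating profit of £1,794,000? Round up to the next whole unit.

Unit CM = price − variable cost = £455.77 − £333.87 = £121.90.
Required volume = (fixed costs + target profit) ÷ CM = (£4,106,600 + £1,794,000) ÷ £121.90 = 48,405.25, so 48,406 manifolds.

48,406 manifolds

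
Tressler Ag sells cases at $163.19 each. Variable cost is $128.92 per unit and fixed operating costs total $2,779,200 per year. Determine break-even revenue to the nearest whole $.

CM per unit = $163.19 − $128.92 = $34.27; CM ratio = $34.27 / $163.19 = 0.2100.
Break-even revenue = fixed costs × price ÷ CM = $2,779,200 × $163.19 ÷ $34.27 = $13,234,247.

$13,234,247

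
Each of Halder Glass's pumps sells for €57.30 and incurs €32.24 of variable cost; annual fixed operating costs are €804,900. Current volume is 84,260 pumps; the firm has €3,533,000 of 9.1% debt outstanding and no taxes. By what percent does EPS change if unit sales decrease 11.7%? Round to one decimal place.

Total contribution margin = 84,260 × €25.06 = €2,111,555.60.
Subtracting fixed costs: EBIT = €2,111,555.60 − €804,900 = €1,306,655.60.
Interest = €321,503.00, so EBIT − I = €985,152.60.
Degree of combined leverage = contribution ÷ (EBIT − I) = €2,111,555.60 ÷ €985,152.60 = 2.1434.
EPS therefore changes by 2.1434 × (-11.7%) = -25.1%.

-25.1%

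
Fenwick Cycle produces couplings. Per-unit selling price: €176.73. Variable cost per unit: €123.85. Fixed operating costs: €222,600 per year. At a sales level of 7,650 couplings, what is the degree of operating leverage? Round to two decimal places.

2.22

At 7,650 units, contribution = 7,650 × €52.88 = €404,532.00.
Operating income = contribution − fixed costs = €404,532.00 − €222,600 = €181,932.00.
Degree of operating leverage = €404,532.00 / €181,932.00 = 2.2235.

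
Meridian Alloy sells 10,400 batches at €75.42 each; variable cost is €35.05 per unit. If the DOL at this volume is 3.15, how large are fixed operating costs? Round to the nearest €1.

At 10,400 units, contribution = 10,400 × €40.37 = €419,848.00.
Since DOL = CM ÷ EBIT, EBIT = €419,848.00 ÷ 3.15 = €133,285.08.
And FC = contribution − EBIT = €419,848.00 − €133,285.08 = €286,563.

€286,563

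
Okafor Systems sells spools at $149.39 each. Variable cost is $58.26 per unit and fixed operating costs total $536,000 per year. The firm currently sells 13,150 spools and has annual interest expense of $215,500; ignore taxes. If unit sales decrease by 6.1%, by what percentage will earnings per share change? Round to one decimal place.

At 13,150 units, contribution = 13,150 × $91.13 = $1,198,359.50.
EBIT = $1,198,359.50 − $536,000 = $662,359.50.
Interest = $215,500.00, so EBIT − I = $446,859.50.
Degree of combined leverage = contribution ÷ (EBIT − I) = $1,198,359.50 ÷ $446,859.50 = 2.6817.
%ΔEPS = DCL × %ΔSales = 2.6817 × -6.1% = -16.4%.

-16.4%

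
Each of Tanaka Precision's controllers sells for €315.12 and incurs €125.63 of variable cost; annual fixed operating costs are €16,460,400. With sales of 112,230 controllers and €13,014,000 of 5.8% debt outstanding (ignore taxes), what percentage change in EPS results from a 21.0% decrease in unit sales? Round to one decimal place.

-110.2%

At 112,230 units, contribution = 112,230 × €189.49 = €21,266,462.70.
Operating income = contribution − fixed costs = €21,266,462.70 − €16,460,400 = €4,806,062.70.
Interest = €754,812.00, so EBIT − I = €4,051,250.70.
DCL = total CM / (EBIT − I) = €21,266,462.70 / €4,051,250.70 = 5.2494.
EPS therefore changes by 5.2494 × (-21.0%) = -110.2%.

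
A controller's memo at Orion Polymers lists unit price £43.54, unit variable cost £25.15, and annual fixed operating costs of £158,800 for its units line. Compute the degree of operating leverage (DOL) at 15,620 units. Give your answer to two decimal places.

2.24

At 15,620 units, contribution = 15,620 × £18.39 = £287,251.80.
Subtracting fixed costs: EBIT = £287,251.80 − £158,800 = £128,451.80.
Degree of operating leverage = £287,251.80 / £128,451.80 = 2.2363.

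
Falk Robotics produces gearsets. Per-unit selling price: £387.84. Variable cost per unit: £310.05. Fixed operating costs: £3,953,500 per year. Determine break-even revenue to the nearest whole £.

CM per unit = £387.84 − £310.05 = £77.79; CM ratio = £77.79 / £387.84 = 0.2006.
Break-even sales = FC ÷ CM ratio = £3,953,500 × £387.84 / £77.79 = £19,711,087.

£19,711,087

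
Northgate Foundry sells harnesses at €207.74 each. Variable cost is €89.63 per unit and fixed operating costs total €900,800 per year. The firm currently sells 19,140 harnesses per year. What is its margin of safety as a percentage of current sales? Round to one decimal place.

60.2%

Unit CM = price − variable cost = €207.74 − €89.63 = €118.11. Break-even units = €900,800 ÷ €118.11 = 7,626.79; break-even revenue = 7,626.79 × €207.74 = €1,584,389.06.
Current sales = 19,140 × €207.74 = €3,976,143.60.
Margin of safety = (€3,976,143.60 − €1,584,389.06) ÷ €3,976,143.60 = 60.2%.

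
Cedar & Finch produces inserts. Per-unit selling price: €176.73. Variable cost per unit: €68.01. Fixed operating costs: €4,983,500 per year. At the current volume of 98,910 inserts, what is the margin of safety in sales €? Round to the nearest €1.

Unit CM = price − variable cost = €176.73 − €68.01 = €108.72. Break-even units = €4,983,500 ÷ €108.72 = 45,837.93; break-even revenue = 45,837.93 × €176.73 = €8,100,937.78.
Actual sales revenue = 98,910 × €176.73 = €17,480,364.30.
Margin of safety = €17,480,364.30 − €8,100,937.78 = €9,379,427.

€9,379,427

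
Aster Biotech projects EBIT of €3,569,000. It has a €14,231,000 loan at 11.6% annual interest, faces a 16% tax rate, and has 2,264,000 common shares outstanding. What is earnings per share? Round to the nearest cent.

€0.71

Interest = €1,650,796.00, so EBT = €3,569,000 − €1,650,796.00 = €1,918,204.00.
After tax at 16%: net income = €1,918,204.00 × 0.84 = €1,611,291.36.
Per share: €1,611,291.36 / 2,264,000 shares = €0.71.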